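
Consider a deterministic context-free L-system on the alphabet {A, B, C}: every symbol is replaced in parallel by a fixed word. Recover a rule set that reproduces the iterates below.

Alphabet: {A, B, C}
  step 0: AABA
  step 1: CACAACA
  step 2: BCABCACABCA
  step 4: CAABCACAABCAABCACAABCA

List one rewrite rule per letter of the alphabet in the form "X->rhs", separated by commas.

  step 1 ⇒ step 2: CACAACA ⇒ B·CA·B·CA·CA·B·CA
    A ↦ CA
    C ↦ B
  step 0 ⇒ step 1: AABA ⇒ CA·CA·A·CA
    B ↦ A

A->CA, B->A, C->B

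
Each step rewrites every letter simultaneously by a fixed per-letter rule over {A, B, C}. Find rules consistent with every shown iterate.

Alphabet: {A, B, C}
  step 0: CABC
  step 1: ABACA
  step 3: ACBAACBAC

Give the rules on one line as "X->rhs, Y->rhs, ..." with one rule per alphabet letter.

  step 0 ⇒ step 1: CABC ⇒ A·B·AC·A
    A ↦ B
    B ↦ AC
    C ↦ A

A->B, B->AC, C->A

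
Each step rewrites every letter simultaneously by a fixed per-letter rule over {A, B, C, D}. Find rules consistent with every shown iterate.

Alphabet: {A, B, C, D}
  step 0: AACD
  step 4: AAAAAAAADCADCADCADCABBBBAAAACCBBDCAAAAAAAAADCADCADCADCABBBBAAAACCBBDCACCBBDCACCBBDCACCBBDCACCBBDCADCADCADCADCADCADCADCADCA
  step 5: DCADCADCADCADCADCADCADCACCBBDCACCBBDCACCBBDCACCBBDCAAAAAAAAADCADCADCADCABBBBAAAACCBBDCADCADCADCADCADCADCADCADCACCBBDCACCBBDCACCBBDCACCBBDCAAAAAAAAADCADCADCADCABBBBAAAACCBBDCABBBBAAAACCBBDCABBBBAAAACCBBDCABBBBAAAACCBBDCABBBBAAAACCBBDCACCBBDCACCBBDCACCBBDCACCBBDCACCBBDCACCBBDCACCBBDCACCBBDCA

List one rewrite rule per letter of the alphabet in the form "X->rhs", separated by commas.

  step 4 ⇒ step 5: AAAAAAAADCADCADCADCABBBBAAAACCBBDCAAAAAAAAADCADCADCADCABBBBAAAACCBBDCACCBBDCACCBBDCACCBBDCACCBBDCADCADCADCADCADCADCADCADCA ⇒ DCA·DCA·DCA·DCA·DCA·DCA·DCA·DCA·CC·BB·DCA·CC·BB·DCA·CC·BB·DCA·CC·BB·DCA·AA·AA·AA·AA·DCA·DCA·DCA·DCA·BB·BB·AA·AA·CC·BB·DCA·DCA·DCA·DCA·DCA·DCA·DCA·DCA·DCA·CC·BB·DCA·CC·BB·DCA·CC·BB·DCA·CC·BB·DCA·AA·AA·AA·AA·DCA·DCA·DCA·DCA·BB·BB·AA·AA·CC·BB·DCA·BB·BB·AA·AA·CC·BB·DCA·BB·BB·AA·AA·CC·BB·DCA·BB·BB·AA·AA·CC·BB·DCA·BB·BB·AA·AA·CC·BB·DCA·CC·BB·DCA·CC·BB·DCA·CC·BB·DCA·CC·BB·DCA·CC·BB·DCA·CC·BB·DCA·CC·BB·DCA·CC·BB·DCA
    A ↦ DCA
    B ↦ AA
    C ↦ BB
    D ↦ CC

A->DCA, B->AA, C->BB, D->CC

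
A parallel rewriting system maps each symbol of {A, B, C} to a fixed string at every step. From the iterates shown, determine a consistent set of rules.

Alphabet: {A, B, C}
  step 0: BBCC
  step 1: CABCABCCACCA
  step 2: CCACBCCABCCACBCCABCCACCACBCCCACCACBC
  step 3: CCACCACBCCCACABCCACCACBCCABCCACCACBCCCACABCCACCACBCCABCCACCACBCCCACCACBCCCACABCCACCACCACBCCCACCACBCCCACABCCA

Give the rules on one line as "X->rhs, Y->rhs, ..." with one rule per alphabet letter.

A->CBC, B->CAB, C->CCA

  step 2 ⇒ step 3: CCACBCCABCCACBCCABCCACCACBCCCACCACBC ⇒ CCA·CCA·CBC·CCA·CAB·CCA·CCA·CBC·CAB·CCA·CCA·CBC·CCA·CAB·CCA·CCA·CBC·CAB·CCA·CCA·CBC·CCA·CCA·CBC·CCA·CAB·CCA·CCA·CCA·CBC·CCA·CCA·CBC·CCA·CAB·CCA
    A ↦ CBC
    B ↦ CAB
    C ↦ CCA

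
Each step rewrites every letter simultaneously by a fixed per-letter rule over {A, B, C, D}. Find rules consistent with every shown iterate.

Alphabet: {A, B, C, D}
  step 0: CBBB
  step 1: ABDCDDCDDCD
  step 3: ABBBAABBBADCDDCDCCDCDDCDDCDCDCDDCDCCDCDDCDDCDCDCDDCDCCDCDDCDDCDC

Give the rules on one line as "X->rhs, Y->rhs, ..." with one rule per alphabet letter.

  step 0 ⇒ step 1: CBBB ⇒ AB·DCD·DCD·DCD
    B ↦ DCD
    C ↦ AB
    A ↦ C  (constrained at step 1)
    D ↦ BBA  (constrained at step 1)

A->C, B->DCD, C->AB, D->BBA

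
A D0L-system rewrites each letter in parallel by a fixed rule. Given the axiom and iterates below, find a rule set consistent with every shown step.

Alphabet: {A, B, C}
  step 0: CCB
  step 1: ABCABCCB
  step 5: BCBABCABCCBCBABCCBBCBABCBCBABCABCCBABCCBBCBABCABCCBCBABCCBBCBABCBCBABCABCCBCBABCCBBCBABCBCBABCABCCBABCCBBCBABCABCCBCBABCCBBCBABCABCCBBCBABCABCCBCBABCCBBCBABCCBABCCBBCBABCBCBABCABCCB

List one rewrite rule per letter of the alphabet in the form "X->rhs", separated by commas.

  step 0 ⇒ step 1: CCB ⇒ ABC·ABC·CB
    B ↦ CB
    C ↦ ABC
    A ↦ B  (constrained at step 1)

A->B, B->CB, C->ABC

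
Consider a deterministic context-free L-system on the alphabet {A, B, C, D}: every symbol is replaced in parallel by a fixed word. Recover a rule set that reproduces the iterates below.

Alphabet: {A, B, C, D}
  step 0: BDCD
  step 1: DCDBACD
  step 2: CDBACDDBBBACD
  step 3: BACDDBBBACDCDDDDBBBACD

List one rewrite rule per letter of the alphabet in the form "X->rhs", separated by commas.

  step 2 ⇒ step 3: CDBACDDBBBACD ⇒ BA·CD·D·BB·BA·CD·CD·D·D·D·BB·BA·CD
    A ↦ BB
    B ↦ D
    C ↦ BA
    D ↦ CD

A->BB, B->D, C->BA, D->CD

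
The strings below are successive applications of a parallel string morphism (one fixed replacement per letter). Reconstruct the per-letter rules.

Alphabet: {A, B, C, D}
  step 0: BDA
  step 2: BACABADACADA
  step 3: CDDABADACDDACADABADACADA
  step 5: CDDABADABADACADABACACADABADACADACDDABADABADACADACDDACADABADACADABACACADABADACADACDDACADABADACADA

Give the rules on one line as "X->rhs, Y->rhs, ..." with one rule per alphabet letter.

  step 2 ⇒ step 3: BACABADACADA ⇒ CD·DA·BA·DA·CD·DA·CA·DA·BA·DA·CA·DA
    A ↦ DA
    B ↦ CD
    C ↦ BA
    D ↦ CA

A->DA, B->CD, C->BA, D->CA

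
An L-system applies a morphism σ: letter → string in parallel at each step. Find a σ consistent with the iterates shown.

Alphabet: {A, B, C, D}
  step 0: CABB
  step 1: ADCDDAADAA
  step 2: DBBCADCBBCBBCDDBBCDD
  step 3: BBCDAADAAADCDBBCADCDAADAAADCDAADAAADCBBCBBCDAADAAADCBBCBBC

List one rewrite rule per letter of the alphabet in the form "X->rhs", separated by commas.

A->D, B->DAA, C->ADC, D->BBC

  step 2 ⇒ step 3: DBBCADCBBCBBCDDBBCDD ⇒ BBC·DAA·DAA·ADC·D·BBC·ADC·DAA·DAA·ADC·DAA·DAA·ADC·BBC·BBC·DAA·DAA·ADC·BBC·BBC
    A ↦ D
    B ↦ DAA
    C ↦ ADC
    D ↦ BBC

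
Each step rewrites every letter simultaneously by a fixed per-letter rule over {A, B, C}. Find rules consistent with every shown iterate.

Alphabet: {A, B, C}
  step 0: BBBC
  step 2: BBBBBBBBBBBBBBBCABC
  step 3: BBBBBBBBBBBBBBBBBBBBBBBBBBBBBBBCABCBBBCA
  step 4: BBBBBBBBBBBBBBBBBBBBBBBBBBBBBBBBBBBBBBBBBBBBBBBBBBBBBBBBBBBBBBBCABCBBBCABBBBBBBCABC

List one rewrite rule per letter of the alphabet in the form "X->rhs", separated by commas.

A->BC, B->BB, C->BCA

  step 3 ⇒ step 4: BBBBBBBBBBBBBBBBBBBBBBBBBBBBBBBCABCBBBCA ⇒ BB·BB·BB·BB·BB·BB·BB·BB·BB·BB·BB·BB·BB·BB·BB·BB·BB·BB·BB·BB·BB·BB·BB·BB·BB·BB·BB·BB·BB·BB·BB·BCA·BC·BB·BCA·BB·BB·BB·BCA·BC
    A ↦ BC
    B ↦ BB
    C ↦ BCA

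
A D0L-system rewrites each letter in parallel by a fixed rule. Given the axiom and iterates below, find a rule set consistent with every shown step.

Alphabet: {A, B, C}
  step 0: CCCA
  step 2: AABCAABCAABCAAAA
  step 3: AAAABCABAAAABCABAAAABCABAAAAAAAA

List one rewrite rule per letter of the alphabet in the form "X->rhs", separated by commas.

  step 2 ⇒ step 3: AABCAABCAABCAAAA ⇒ AA·AA·BC·AB·AA·AA·BC·AB·AA·AA·BC·AB·AA·AA·AA·AA
    A ↦ AA
    B ↦ BC
    C ↦ AB

A->AA, B->BC, C->AB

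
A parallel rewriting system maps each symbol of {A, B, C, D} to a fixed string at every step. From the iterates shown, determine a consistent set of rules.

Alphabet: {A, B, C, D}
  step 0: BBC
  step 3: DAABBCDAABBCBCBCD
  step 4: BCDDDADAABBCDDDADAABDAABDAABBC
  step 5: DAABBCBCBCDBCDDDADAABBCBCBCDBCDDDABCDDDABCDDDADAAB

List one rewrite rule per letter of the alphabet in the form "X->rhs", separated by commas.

  step 4 ⇒ step 5: BCDDDADAABBCDDDADAABDAABDAABBC ⇒ DA·AB·BC·BC·BC·D·BC·D·D·DA·DA·AB·BC·BC·BC·D·BC·D·D·DA·BC·D·D·DA·BC·D·D·DA·DA·AB
    A ↦ D
    B ↦ DA
    C ↦ AB
    D ↦ BC

A->D, B->DA, C->AB, D->BC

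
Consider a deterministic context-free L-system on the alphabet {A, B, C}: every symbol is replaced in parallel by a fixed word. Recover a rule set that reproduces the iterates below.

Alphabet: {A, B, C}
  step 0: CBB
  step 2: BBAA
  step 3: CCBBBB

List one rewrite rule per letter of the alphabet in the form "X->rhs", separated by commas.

A->BB, B->C, C->A

  step 2 ⇒ step 3: BBAA ⇒ C·C·BB·BB
    A ↦ BB
    B ↦ C
    C ↦ A  (constrained at step 0)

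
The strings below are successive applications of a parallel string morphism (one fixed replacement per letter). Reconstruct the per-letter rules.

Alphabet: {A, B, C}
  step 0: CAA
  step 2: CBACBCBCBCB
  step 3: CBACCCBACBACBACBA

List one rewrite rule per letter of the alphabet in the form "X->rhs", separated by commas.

A->CC, B->A, C->CB

  step 2 ⇒ step 3: CBACBCBCBCB ⇒ CB·A·CC·CB·A·CB·A·CB·A·CB·A
    A ↦ CC
    B ↦ A
    C ↦ CB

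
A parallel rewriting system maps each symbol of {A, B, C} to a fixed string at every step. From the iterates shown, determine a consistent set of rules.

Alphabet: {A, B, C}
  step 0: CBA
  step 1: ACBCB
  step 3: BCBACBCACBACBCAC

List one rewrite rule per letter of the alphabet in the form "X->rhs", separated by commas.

A->B, B->BC, C->AC

  step 0 ⇒ step 1: CBA ⇒ AC·BC·B
    A ↦ B
    B ↦ BC
    C ↦ AC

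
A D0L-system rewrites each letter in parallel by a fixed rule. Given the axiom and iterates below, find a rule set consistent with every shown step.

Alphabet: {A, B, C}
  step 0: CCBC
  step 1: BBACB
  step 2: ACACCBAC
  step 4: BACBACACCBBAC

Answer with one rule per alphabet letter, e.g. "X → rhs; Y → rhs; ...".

A->C, B->AC, C->B

  step 1 ⇒ step 2: BBACB ⇒ AC·AC·C·B·AC
    A ↦ C
    B ↦ AC
    C ↦ B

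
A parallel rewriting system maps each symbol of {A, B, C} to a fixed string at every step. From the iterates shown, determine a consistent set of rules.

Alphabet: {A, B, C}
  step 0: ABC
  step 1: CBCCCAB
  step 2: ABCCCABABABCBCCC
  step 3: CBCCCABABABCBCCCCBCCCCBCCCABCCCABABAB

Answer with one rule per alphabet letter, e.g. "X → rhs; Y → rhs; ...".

A->CB, B->CCC, C->AB

  step 2 ⇒ step 3: ABCCCABABABCBCCC ⇒ CB·CCC·AB·AB·AB·CB·CCC·CB·CCC·CB·CCC·AB·CCC·AB·AB·AB
    A ↦ CB
    B ↦ CCC
    C ↦ AB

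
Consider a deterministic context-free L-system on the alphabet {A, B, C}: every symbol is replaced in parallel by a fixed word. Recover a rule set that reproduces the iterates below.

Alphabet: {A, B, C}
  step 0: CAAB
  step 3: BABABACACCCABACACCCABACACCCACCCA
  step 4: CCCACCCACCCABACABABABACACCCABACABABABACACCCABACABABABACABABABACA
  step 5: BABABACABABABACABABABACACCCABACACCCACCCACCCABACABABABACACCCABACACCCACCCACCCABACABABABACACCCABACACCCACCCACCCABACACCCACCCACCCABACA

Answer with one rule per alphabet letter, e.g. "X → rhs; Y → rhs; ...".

  step 4 ⇒ step 5: CCCACCCACCCABACABABABACACCCABACABABABACACCCABACABABABACABABABACA ⇒ BA·BA·BA·CA·BA·BA·BA·CA·BA·BA·BA·CA·CC·CA·BA·CA·CC·CA·CC·CA·CC·CA·BA·CA·BA·BA·BA·CA·CC·CA·BA·CA·CC·CA·CC·CA·CC·CA·BA·CA·BA·BA·BA·CA·CC·CA·BA·CA·CC·CA·CC·CA·CC·CA·BA·CA·CC·CA·CC·CA·CC·CA·BA·CA
    A ↦ CA
    B ↦ CC
    C ↦ BA

A->CA, B->CC, C->BA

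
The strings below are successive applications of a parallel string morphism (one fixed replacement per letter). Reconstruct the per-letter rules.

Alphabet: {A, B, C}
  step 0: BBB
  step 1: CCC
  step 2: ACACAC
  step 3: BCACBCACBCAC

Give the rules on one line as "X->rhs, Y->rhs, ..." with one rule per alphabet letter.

  step 2 ⇒ step 3: ACACAC ⇒ BC·AC·BC·AC·BC·AC
    A ↦ BC
    C ↦ AC
  step 0 ⇒ step 1: BBB ⇒ C·C·C
    B ↦ C

A->BC, B->C, C->AC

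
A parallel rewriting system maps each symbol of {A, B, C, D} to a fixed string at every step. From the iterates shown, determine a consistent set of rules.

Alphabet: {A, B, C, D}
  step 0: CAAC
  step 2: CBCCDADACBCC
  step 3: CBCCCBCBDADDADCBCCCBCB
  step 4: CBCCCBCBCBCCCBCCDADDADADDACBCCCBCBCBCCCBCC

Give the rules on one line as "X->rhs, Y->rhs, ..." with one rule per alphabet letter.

  step 3 ⇒ step 4: CBCCCBCBDADDADCBCCCBCB ⇒ CB·CC·CB·CB·CB·CC·CB·CC·DA·D·DA·DA·D·DA·CB·CC·CB·CB·CB·CC·CB·CC
    A ↦ D
    B ↦ CC
    C ↦ CB
    D ↦ DA

A->D, B->CC, C->CB, D->DA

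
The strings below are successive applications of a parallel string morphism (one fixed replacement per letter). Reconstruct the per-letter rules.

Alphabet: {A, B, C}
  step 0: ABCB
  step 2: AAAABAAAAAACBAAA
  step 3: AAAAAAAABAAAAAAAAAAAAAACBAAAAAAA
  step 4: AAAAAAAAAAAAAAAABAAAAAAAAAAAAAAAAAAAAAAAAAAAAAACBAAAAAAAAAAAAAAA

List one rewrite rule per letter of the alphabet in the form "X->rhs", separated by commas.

A->AA, B->BA, C->AC

  step 3 ⇒ step 4: AAAAAAAABAAAAAAAAAAAAAACBAAAAAAA ⇒ AA·AA·AA·AA·AA·AA·AA·AA·BA·AA·AA·AA·AA·AA·AA·AA·AA·AA·AA·AA·AA·AA·AA·AC·BA·AA·AA·AA·AA·AA·AA·AA
    A ↦ AA
    B ↦ BA
    C ↦ AC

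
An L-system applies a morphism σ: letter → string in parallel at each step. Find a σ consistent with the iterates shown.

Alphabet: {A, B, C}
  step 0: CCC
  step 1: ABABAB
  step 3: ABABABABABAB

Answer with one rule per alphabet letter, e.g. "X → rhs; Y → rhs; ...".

A->C, B->C, C->AB

  step 0 ⇒ step 1: CCC ⇒ AB·AB·AB
    C ↦ AB
    A ↦ C  (constrained at step 1)
    B ↦ C  (constrained at step 1)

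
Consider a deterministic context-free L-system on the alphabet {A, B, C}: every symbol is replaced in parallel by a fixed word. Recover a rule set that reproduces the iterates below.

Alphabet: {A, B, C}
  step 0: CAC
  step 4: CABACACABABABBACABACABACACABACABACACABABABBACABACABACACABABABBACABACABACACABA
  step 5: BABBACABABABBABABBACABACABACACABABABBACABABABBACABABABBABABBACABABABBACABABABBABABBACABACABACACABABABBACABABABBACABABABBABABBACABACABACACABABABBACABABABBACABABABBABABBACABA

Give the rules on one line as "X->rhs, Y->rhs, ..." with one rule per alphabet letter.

A->BA, B->CA, C->BAB

  step 4 ⇒ step 5: CABACACABABABBACABACABACACABACABACACABABABBACABACABACACABABABBACABACABACACABA ⇒ BAB·BA·CA·BA·BAB·BA·BAB·BA·CA·BA·CA·BA·CA·CA·BA·BAB·BA·CA·BA·BAB·BA·CA·BA·BAB·BA·BAB·BA·CA·BA·BAB·BA·CA·BA·BAB·BA·BAB·BA·CA·BA·CA·BA·CA·CA·BA·BAB·BA·CA·BA·BAB·BA·CA·BA·BAB·BA·BAB·BA·CA·BA·CA·BA·CA·CA·BA·BAB·BA·CA·BA·BAB·BA·CA·BA·BAB·BA·BAB·BA·CA·BA
    A ↦ BA
    B ↦ CA
    C ↦ BAB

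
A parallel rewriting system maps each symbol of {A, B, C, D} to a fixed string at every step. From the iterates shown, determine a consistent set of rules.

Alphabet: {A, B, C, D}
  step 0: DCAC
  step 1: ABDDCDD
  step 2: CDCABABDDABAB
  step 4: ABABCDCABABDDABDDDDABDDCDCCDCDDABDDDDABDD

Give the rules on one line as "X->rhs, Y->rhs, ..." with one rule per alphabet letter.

  step 1 ⇒ step 2: ABDDCDD ⇒ C·DC·AB·AB·DD·AB·AB
    A ↦ C
    B ↦ DC
    C ↦ DD
    D ↦ AB

A->C, B->DC, C->DD, D->AB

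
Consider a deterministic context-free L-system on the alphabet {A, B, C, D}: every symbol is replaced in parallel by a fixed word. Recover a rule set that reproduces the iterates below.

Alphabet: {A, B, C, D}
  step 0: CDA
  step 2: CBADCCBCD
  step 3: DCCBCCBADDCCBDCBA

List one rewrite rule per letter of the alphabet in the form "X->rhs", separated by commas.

  step 2 ⇒ step 3: CBADCCBCD ⇒ D·CCB·C·CBA·D·D·CCB·D·CBA
    A ↦ C
    B ↦ CCB
    C ↦ D
    D ↦ CBA

A->C, B->CCB, C->D, D->CBA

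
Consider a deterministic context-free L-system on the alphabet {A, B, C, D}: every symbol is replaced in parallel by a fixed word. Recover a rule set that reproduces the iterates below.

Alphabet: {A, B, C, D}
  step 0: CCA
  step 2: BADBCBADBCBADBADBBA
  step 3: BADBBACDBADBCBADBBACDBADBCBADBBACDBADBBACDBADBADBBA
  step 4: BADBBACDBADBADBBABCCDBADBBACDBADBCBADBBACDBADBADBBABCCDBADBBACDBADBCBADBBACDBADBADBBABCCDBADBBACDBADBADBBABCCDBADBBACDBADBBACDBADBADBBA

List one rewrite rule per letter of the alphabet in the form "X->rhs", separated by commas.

A->BBA, B->BAD, C->BC, D->CD

  step 3 ⇒ step 4: BADBBACDBADBCBADBBACDBADBCBADBBACDBADBBACDBADBADBBA ⇒ BAD·BBA·CD·BAD·BAD·BBA·BC·CD·BAD·BBA·CD·BAD·BC·BAD·BBA·CD·BAD·BAD·BBA·BC·CD·BAD·BBA·CD·BAD·BC·BAD·BBA·CD·BAD·BAD·BBA·BC·CD·BAD·BBA·CD·BAD·BAD·BBA·BC·CD·BAD·BBA·CD·BAD·BBA·CD·BAD·BAD·BBA
    A ↦ BBA
    B ↦ BAD
    C ↦ BC
    D ↦ CD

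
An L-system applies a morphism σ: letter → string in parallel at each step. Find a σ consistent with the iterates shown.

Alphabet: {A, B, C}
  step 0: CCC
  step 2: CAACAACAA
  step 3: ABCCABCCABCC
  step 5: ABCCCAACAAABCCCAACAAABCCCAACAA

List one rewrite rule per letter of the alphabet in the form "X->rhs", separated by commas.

A->C, B->AA, C->AB

  step 2 ⇒ step 3: CAACAACAA ⇒ AB·C·C·AB·C·C·AB·C·C
    A ↦ C
    C ↦ AB
    B ↦ AA  (constrained at step 3)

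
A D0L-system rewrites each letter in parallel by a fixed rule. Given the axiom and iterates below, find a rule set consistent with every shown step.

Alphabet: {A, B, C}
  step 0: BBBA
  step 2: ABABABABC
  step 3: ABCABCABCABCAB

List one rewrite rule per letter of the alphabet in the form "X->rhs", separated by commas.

A->AB, B->C, C->AB

  step 2 ⇒ step 3: ABABABABC ⇒ AB·C·AB·C·AB·C·AB·C·AB
    A ↦ AB
    B ↦ C
    C ↦ AB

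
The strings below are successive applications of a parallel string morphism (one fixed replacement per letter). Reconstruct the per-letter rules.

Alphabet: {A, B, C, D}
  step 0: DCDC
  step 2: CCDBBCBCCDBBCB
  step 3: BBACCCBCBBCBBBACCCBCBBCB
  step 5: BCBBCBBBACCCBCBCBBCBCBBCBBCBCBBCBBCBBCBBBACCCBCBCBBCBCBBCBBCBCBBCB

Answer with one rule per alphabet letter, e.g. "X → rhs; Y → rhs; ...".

  step 2 ⇒ step 3: CCDBBCBCCDBBCB ⇒ B·B·ACC·CB·CB·B·CB·B·B·ACC·CB·CB·B·CB
    B ↦ CB
    C ↦ B
    D ↦ ACC
    A ↦ CCD  (constrained at step 3)

A->CCD, B->CB, C->B, D->ACC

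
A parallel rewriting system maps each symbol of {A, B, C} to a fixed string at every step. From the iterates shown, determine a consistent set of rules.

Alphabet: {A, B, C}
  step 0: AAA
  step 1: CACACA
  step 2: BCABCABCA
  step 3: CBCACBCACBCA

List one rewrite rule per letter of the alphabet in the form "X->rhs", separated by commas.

A->CA, B->C, C->B

  step 2 ⇒ step 3: BCABCABCA ⇒ C·B·CA·C·B·CA·C·B·CA
    A ↦ CA
    B ↦ C
    C ↦ B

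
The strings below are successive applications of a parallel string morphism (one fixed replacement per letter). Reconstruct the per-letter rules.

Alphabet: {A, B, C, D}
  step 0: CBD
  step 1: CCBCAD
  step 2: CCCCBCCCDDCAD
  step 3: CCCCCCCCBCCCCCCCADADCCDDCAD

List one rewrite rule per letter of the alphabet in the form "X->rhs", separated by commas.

  step 2 ⇒ step 3: CCCCBCCCDDCAD ⇒ CC·CC·CC·CC·BC·CC·CC·CC·AD·AD·CC·DDC·AD
    A ↦ DDC
    B ↦ BC
    C ↦ CC
    D ↦ AD

A->DDC, B->BC, C->CC, D->AD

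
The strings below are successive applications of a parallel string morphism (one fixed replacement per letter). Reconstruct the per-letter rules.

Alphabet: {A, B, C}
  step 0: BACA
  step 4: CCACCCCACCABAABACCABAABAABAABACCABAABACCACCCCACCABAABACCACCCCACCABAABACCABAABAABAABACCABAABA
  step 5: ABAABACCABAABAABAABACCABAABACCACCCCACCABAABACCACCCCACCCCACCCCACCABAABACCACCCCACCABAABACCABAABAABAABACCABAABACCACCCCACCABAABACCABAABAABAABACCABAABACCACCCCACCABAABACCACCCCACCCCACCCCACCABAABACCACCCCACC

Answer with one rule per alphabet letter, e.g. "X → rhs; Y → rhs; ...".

A->CC, B->A, C->ABA

  step 4 ⇒ step 5: CCACCCCACCABAABACCABAABAABAABACCABAABACCACCCCACCABAABACCACCCCACCABAABACCABAABAABAABACCABAABA ⇒ ABA·ABA·CC·ABA·ABA·ABA·ABA·CC·ABA·ABA·CC·A·CC·CC·A·CC·ABA·ABA·CC·A·CC·CC·A·CC·CC·A·CC·CC·A·CC·ABA·ABA·CC·A·CC·CC·A·CC·ABA·ABA·CC·ABA·ABA·ABA·ABA·CC·ABA·ABA·CC·A·CC·CC·A·CC·ABA·ABA·CC·ABA·ABA·ABA·ABA·CC·ABA·ABA·CC·A·CC·CC·A·CC·ABA·ABA·CC·A·CC·CC·A·CC·CC·A·CC·CC·A·CC·ABA·ABA·CC·A·CC·CC·A·CC
    A ↦ CC
    B ↦ A
    C ↦ ABA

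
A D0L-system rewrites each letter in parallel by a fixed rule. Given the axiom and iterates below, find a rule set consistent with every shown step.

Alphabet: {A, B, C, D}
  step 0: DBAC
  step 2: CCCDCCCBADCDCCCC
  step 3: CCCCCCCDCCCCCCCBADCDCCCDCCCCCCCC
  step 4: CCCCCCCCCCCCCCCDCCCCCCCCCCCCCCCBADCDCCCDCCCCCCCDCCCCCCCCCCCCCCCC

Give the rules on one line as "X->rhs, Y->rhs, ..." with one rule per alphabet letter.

  step 3 ⇒ step 4: CCCCCCCDCCCCCCCBADCDCCCDCCCCCCCC ⇒ CC·CC·CC·CC·CC·CC·CC·CD·CC·CC·CC·CC·CC·CC·CC·C·BAD·CD·CC·CD·CC·CC·CC·CD·CC·CC·CC·CC·CC·CC·CC·CC
    A ↦ BAD
    B ↦ C
    C ↦ CC
    D ↦ CD

A->BAD, B->C, C->CC, D->CD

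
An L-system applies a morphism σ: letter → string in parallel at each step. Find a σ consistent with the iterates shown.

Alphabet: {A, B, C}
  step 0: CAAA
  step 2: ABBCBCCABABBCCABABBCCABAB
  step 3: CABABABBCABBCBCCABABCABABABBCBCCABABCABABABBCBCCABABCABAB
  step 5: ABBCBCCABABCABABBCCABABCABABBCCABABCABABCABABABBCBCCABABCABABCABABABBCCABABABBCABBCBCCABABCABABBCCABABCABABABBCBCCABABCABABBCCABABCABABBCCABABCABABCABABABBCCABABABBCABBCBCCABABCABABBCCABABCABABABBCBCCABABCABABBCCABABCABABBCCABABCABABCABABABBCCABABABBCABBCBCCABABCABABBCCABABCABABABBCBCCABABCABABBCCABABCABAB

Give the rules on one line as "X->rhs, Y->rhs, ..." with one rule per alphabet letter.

  step 2 ⇒ step 3: ABBCBCCABABBCCABABBCCABAB ⇒ CAB·AB·AB·BC·AB·BC·BC·CAB·AB·CAB·AB·AB·BC·BC·CAB·AB·CAB·AB·AB·BC·BC·CAB·AB·CAB·AB
    A ↦ CAB
    B ↦ AB
    C ↦ BC

A->CAB, B->AB, C->BC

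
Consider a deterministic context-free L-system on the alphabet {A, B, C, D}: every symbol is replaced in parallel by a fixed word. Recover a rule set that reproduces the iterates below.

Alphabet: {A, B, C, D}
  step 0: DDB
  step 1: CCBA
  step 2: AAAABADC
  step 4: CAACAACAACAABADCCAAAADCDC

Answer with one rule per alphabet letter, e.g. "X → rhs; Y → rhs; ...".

A->DC, B->BA, C->AA, D->C

  step 1 ⇒ step 2: CCBA ⇒ AA·AA·BA·DC
    A ↦ DC
    B ↦ BA
    C ↦ AA
  step 0 ⇒ step 1: DDB ⇒ C·C·BA
    D ↦ C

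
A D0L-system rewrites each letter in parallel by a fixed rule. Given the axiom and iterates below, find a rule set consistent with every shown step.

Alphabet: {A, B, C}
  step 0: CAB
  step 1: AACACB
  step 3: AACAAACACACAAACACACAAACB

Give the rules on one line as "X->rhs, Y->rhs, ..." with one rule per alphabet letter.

A->CA, B->CB, C->AA

  step 0 ⇒ step 1: CAB ⇒ AA·CA·CB
    A ↦ CA
    B ↦ CB
    C ↦ AA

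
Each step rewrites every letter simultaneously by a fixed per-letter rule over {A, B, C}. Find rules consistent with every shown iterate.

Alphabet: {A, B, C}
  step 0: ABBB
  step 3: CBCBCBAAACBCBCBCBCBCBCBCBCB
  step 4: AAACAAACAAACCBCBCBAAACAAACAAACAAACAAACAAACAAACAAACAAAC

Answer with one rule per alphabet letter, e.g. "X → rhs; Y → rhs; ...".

  step 3 ⇒ step 4: CBCBCBAAACBCBCBCBCBCBCBCBCB ⇒ AAA·C·AAA·C·AAA·C·CB·CB·CB·AAA·C·AAA·C·AAA·C·AAA·C·AAA·C·AAA·C·AAA·C·AAA·C·AAA·C
    A ↦ CB
    B ↦ C
    C ↦ AAA

A->CB, B->C, C->AAA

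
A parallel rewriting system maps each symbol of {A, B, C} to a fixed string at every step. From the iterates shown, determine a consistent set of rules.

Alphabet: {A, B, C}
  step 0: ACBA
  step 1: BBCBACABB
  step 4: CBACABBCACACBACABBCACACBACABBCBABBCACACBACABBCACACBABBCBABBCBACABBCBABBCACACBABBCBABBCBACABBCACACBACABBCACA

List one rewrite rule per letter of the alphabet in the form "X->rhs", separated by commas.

A->BB, B->CA, C->CBA

  step 0 ⇒ step 1: ACBA ⇒ BB·CBA·CA·BB
    A ↦ BB
    B ↦ CA
    C ↦ CBA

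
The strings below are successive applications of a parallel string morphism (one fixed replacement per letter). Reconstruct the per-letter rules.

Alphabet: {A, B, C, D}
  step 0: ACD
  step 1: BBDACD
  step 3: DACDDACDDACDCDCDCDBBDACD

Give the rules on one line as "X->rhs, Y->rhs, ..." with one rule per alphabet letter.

A->BB, B->CD, C->DA, D->CD

  step 0 ⇒ step 1: ACD ⇒ BB·DA·CD
    A ↦ BB
    C ↦ DA
    D ↦ CD
    B ↦ CD  (constrained at step 1)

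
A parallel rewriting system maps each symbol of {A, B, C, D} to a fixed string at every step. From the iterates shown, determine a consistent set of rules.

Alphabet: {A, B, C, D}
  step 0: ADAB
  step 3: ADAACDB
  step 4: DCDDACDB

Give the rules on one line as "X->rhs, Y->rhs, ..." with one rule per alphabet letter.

  step 3 ⇒ step 4: ADAACDB ⇒ D·C·D·D·A·C·DB
    A ↦ D
    B ↦ DB
    C ↦ A
    D ↦ C

A->D, B->DB, C->A, D->C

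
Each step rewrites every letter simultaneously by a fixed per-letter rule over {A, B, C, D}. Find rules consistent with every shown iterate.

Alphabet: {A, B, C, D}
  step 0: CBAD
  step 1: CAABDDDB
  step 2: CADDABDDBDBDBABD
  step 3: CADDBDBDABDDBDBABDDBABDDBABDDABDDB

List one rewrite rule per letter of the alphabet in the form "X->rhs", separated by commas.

A->D, B->ABD, C->CA, D->DB

  step 2 ⇒ step 3: CADDABDDBDBDBABD ⇒ CA·D·DB·DB·D·ABD·DB·DB·ABD·DB·ABD·DB·ABD·D·ABD·DB
    A ↦ D
    B ↦ ABD
    C ↦ CA
    D ↦ DB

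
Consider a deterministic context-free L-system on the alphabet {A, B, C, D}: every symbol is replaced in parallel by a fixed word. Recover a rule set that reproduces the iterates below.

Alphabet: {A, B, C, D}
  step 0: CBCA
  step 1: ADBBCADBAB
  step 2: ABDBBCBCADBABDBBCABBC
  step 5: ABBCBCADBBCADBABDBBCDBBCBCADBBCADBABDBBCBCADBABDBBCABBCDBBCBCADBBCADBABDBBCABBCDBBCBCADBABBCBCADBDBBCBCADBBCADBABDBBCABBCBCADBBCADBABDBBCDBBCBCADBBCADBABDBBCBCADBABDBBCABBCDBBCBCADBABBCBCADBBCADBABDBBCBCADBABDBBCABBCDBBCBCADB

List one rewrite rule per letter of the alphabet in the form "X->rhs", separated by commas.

  step 1 ⇒ step 2: ADBBCADBAB ⇒ AB·DB·BC·BC·ADB·AB·DB·BC·AB·BC
    A ↦ AB
    B ↦ BC
    C ↦ ADB
    D ↦ DB

A->AB, B->BC, C->ADB, D->DB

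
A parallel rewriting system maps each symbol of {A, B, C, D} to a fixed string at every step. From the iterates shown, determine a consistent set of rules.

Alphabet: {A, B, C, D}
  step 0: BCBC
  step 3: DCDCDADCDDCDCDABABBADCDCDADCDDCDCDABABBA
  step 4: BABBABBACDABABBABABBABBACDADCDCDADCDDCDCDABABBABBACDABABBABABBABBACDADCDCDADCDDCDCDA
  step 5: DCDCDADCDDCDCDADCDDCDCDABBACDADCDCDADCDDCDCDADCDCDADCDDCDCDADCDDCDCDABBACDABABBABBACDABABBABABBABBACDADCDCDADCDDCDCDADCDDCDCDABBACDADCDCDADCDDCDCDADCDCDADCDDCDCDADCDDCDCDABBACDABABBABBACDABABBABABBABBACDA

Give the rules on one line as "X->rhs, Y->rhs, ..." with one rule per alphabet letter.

  step 4 ⇒ step 5: BABBABBACDABABBABABBABBACDADCDCDADCDDCDCDABABBABBACDABABBABABBABBACDADCDCDADCDDCDCDA ⇒ DCD·CDA·DCD·DCD·CDA·DCD·DCD·CDA·B·BA·CDA·DCD·CDA·DCD·DCD·CDA·DCD·CDA·DCD·DCD·CDA·DCD·DCD·CDA·B·BA·CDA·BA·B·BA·B·BA·CDA·BA·B·BA·BA·B·BA·B·BA·CDA·DCD·CDA·DCD·DCD·CDA·DCD·DCD·CDA·B·BA·CDA·DCD·CDA·DCD·DCD·CDA·DCD·CDA·DCD·DCD·CDA·DCD·DCD·CDA·B·BA·CDA·BA·B·BA·B·BA·CDA·BA·B·BA·BA·B·BA·B·BA·CDA
    A ↦ CDA
    B ↦ DCD
    C ↦ B
    D ↦ BA

A->CDA, B->DCD, C->B, D->BA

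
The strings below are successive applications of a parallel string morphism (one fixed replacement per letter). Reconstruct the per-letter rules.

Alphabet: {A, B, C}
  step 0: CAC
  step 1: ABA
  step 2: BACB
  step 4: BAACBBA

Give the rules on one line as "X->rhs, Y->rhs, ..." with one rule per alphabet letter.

  step 1 ⇒ step 2: ABA ⇒ B·AC·B
    A ↦ B
    B ↦ AC
  step 0 ⇒ step 1: CAC ⇒ A·B·A
    C ↦ A

A->B, B->AC, C->A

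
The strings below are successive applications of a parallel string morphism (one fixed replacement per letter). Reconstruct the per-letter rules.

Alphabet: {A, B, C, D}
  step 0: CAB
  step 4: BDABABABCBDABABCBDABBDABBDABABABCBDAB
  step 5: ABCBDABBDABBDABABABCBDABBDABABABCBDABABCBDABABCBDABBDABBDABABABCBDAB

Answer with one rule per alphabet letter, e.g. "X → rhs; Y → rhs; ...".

  step 4 ⇒ step 5: BDABABABCBDABABCBDABBDABBDABABABCBDAB ⇒ AB·C·BD·AB·BD·AB·BD·AB·AB·AB·C·BD·AB·BD·AB·AB·AB·C·BD·AB·AB·C·BD·AB·AB·C·BD·AB·BD·AB·BD·AB·AB·AB·C·BD·AB
    A ↦ BD
    B ↦ AB
    C ↦ AB
    D ↦ C

A->BD, B->AB, C->AB, D->C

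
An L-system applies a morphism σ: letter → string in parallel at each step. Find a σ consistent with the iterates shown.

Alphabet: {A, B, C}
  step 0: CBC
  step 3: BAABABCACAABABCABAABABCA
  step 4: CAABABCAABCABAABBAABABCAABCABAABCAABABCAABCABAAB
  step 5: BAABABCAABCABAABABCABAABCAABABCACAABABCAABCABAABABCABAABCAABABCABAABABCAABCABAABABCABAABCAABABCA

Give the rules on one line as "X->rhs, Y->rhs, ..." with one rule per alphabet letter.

A->AB, B->CA, C->BA

  step 4 ⇒ step 5: CAABABCAABCABAABBAABABCAABCABAABCAABABCAABCABAAB ⇒ BA·AB·AB·CA·AB·CA·BA·AB·AB·CA·BA·AB·CA·AB·AB·CA·CA·AB·AB·CA·AB·CA·BA·AB·AB·CA·BA·AB·CA·AB·AB·CA·BA·AB·AB·CA·AB·CA·BA·AB·AB·CA·BA·AB·CA·AB·AB·CA
    A ↦ AB
    B ↦ CA
    C ↦ BA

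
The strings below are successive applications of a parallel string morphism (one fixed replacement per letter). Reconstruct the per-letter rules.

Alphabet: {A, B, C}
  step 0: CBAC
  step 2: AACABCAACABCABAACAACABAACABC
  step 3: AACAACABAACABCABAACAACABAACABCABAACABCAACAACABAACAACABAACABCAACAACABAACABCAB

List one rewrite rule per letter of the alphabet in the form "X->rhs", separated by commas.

  step 2 ⇒ step 3: AACABCAACABCABAACAACABAACABC ⇒ AAC·AAC·AB·AAC·ABC·AB·AAC·AAC·AB·AAC·ABC·AB·AAC·ABC·AAC·AAC·AB·AAC·AAC·AB·AAC·ABC·AAC·AAC·AB·AAC·ABC·AB
    A ↦ AAC
    B ↦ ABC
    C ↦ AB

A->AAC, B->ABC, C->AB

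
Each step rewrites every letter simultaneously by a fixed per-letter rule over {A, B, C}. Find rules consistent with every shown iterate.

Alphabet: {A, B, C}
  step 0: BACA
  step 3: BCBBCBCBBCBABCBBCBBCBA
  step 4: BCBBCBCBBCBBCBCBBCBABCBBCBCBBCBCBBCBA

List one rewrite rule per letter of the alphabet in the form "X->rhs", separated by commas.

  step 3 ⇒ step 4: BCBBCBCBBCBABCBBCBBCBA ⇒ BC·B·BC·BC·B·BC·B·BC·BC·B·BC·BA·BC·B·BC·BC·B·BC·BC·B·BC·BA
    A ↦ BA
    B ↦ BC
    C ↦ B

A->BA, B->BC, C->B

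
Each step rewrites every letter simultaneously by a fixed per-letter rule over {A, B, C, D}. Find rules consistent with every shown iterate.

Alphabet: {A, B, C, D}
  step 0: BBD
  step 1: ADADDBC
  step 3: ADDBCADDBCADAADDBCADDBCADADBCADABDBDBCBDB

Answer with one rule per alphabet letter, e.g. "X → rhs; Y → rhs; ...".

  step 0 ⇒ step 1: BBD ⇒ AD·AD·DBC
    B ↦ AD
    D ↦ DBC
    A ↦ BDB  (constrained at step 1)
    C ↦ A  (constrained at step 1)

A->BDB, B->AD, C->A, D->DBC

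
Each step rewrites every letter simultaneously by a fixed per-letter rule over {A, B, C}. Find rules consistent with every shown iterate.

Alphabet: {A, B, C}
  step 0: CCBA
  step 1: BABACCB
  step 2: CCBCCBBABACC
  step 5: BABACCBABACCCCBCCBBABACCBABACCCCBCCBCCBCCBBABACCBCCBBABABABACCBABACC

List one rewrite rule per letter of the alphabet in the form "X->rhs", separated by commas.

A->B, B->CC, C->BA

  step 1 ⇒ step 2: BABACCB ⇒ CC·B·CC·B·BA·BA·CC
    A ↦ B
    B ↦ CC
    C ↦ BA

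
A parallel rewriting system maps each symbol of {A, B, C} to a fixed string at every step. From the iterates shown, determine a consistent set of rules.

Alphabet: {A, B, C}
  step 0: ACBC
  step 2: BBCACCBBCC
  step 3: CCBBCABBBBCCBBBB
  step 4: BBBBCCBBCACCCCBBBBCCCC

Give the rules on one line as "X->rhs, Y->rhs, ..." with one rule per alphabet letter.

A->CA, B->C, C->BB

  step 3 ⇒ step 4: CCBBCABBBBCCBBBB ⇒ BB·BB·C·C·BB·CA·C·C·C·C·BB·BB·C·C·C·C
    A ↦ CA
    B ↦ C
    C ↦ BB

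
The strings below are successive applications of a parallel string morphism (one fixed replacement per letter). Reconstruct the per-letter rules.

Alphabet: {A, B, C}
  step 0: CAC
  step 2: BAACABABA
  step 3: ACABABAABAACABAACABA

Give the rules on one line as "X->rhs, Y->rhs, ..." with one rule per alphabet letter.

  step 2 ⇒ step 3: BAACABABA ⇒ ACA·BA·BA·A·BA·ACA·BA·ACA·BA
    A ↦ BA
    B ↦ ACA
    C ↦ A

A->BA, B->ACA, C->A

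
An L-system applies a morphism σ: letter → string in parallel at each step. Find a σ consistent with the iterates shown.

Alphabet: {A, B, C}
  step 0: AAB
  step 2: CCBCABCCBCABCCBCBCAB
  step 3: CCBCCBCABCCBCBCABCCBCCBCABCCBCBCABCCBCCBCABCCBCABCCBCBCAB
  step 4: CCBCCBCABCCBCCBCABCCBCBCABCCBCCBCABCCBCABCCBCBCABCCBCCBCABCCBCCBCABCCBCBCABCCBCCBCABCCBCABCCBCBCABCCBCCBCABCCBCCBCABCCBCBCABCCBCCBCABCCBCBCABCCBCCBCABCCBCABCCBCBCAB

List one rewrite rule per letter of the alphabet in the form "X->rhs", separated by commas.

A->CB, B->CAB, C->CCB

  step 3 ⇒ step 4: CCBCCBCABCCBCBCABCCBCCBCABCCBCBCABCCBCCBCABCCBCABCCBCBCAB ⇒ CCB·CCB·CAB·CCB·CCB·CAB·CCB·CB·CAB·CCB·CCB·CAB·CCB·CAB·CCB·CB·CAB·CCB·CCB·CAB·CCB·CCB·CAB·CCB·CB·CAB·CCB·CCB·CAB·CCB·CAB·CCB·CB·CAB·CCB·CCB·CAB·CCB·CCB·CAB·CCB·CB·CAB·CCB·CCB·CAB·CCB·CB·CAB·CCB·CCB·CAB·CCB·CAB·CCB·CB·CAB
    A ↦ CB
    B ↦ CAB
    C ↦ CCB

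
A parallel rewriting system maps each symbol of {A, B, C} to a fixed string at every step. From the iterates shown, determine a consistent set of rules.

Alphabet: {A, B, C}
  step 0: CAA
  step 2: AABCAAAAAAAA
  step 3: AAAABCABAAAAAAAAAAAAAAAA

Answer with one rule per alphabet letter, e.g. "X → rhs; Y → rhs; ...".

A->AA, B->BC, C->AB

  step 2 ⇒ step 3: AABCAAAAAAAA ⇒ AA·AA·BC·AB·AA·AA·AA·AA·AA·AA·AA·AA
    A ↦ AA
    B ↦ BC
    C ↦ AB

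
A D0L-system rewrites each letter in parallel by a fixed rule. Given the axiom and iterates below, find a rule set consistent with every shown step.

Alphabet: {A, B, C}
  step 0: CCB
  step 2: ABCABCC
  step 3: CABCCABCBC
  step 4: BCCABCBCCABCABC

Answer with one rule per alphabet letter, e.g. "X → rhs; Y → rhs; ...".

  step 3 ⇒ step 4: CABCCABCBC ⇒ BC·C·A·BC·BC·C·A·BC·A·BC
    A ↦ C
    B ↦ A
    C ↦ BC

A->C, B->A, C->BC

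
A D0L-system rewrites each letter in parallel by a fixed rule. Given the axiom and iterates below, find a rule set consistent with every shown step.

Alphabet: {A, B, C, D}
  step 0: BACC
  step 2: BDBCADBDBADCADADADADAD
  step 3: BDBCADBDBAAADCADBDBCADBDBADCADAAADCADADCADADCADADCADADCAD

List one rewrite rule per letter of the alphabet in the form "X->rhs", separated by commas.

  step 2 ⇒ step 3: BDBCADBDBADCADADADADAD ⇒ BDB·CAD·BDB·AA·AD·CAD·BDB·CAD·BDB·AD·CAD·AA·AD·CAD·AD·CAD·AD·CAD·AD·CAD·AD·CAD
    A ↦ AD
    B ↦ BDB
    C ↦ AA
    D ↦ CAD

A->AD, B->BDB, C->AA, D->CAD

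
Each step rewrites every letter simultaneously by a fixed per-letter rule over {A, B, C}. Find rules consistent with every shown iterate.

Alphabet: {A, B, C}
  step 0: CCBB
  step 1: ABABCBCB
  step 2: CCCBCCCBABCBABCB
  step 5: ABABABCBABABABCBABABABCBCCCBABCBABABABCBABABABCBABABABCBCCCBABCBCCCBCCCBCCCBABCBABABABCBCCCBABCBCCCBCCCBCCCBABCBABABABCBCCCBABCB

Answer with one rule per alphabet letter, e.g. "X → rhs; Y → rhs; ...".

A->CC, B->CB, C->AB

  step 1 ⇒ step 2: ABABCBCB ⇒ CC·CB·CC·CB·AB·CB·AB·CB
    A ↦ CC
    B ↦ CB
    C ↦ AB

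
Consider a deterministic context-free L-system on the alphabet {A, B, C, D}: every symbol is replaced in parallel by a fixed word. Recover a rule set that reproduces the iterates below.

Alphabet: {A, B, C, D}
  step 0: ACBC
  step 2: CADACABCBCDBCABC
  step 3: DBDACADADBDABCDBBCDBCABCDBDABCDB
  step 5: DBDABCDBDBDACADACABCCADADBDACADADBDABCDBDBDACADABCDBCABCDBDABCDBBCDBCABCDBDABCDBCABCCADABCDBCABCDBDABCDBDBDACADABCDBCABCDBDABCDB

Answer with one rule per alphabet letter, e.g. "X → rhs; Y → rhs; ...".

  step 2 ⇒ step 3: CADACABCBCDBCABC ⇒ DB·DA·CA·DA·DB·DA·BC·DB·BC·DB·CA·BC·DB·DA·BC·DB
    A ↦ DA
    B ↦ BC
    C ↦ DB
    D ↦ CA

A->DA, B->BC, C->DB, D->CA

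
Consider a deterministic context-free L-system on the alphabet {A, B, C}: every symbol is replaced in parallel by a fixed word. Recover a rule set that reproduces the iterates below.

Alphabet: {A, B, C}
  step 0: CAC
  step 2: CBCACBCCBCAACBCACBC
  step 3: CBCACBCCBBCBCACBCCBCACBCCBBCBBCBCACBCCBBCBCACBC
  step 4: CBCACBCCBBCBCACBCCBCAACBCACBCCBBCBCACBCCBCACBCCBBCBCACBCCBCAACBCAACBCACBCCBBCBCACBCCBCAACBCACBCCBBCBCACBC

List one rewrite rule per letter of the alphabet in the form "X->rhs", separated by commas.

  step 3 ⇒ step 4: CBCACBCCBBCBCACBCCBCACBCCBBCBBCBCACBCCBBCBCACBC ⇒ CBC·A·CBC·CBB·CBC·A·CBC·CBC·A·A·CBC·A·CBC·CBB·CBC·A·CBC·CBC·A·CBC·CBB·CBC·A·CBC·CBC·A·A·CBC·A·A·CBC·A·CBC·CBB·CBC·A·CBC·CBC·A·A·CBC·A·CBC·CBB·CBC·A·CBC
    A ↦ CBB
    B ↦ A
    C ↦ CBC

A->CBB, B->A, C->CBC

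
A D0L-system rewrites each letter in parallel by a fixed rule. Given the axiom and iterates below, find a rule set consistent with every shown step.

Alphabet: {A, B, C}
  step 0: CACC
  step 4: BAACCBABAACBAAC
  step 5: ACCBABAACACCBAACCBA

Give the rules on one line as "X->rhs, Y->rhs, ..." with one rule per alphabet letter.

A->C, B->A, C->BA

  step 4 ⇒ step 5: BAACCBABAACBAAC ⇒ A·C·C·BA·BA·A·C·A·C·C·BA·A·C·C·BA
    A ↦ C
    B ↦ A
    C ↦ BA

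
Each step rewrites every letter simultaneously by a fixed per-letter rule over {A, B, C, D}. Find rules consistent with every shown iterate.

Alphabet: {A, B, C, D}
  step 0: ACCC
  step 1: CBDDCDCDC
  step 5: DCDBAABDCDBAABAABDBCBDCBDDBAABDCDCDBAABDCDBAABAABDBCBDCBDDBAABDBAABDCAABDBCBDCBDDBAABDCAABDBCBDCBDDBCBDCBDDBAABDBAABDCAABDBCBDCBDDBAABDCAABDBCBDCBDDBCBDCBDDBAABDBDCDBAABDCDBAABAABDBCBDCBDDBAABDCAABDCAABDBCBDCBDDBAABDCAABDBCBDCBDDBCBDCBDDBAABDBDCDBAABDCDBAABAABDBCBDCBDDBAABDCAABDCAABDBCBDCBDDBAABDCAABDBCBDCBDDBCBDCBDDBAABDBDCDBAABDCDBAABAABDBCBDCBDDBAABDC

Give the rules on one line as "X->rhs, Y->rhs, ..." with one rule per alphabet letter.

  step 0 ⇒ step 1: ACCC ⇒ CBD·DC·DC·DC
    A ↦ CBD
    C ↦ DC
    B ↦ DB  (constrained at step 1)
    D ↦ AAB  (constrained at step 1)

A->CBD, B->DB, C->DC, D->AAB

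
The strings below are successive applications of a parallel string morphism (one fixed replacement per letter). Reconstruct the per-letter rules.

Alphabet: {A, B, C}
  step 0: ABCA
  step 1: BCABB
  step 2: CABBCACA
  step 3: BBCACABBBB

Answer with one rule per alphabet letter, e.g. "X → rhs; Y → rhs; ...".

  step 2 ⇒ step 3: CABBCACA ⇒ B·B·CA·CA·B·B·B·B
    A ↦ B
    B ↦ CA
    C ↦ B

A->B, B->CA, C->B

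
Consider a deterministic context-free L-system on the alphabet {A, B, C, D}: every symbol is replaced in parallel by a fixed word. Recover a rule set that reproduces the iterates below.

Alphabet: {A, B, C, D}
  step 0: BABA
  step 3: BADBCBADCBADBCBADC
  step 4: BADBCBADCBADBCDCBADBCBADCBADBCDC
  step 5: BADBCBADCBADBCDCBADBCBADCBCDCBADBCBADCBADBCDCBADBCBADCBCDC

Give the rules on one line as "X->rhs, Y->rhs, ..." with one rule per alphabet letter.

  step 4 ⇒ step 5: BADBCBADCBADBCDCBADBCBADCBADBCDC ⇒ BA·D·BC·BA·DC·BA·D·BC·DC·BA·D·BC·BA·DC·BC·DC·BA·D·BC·BA·DC·BA·D·BC·DC·BA·D·BC·BA·DC·BC·DC
    A ↦ D
    B ↦ BA
    C ↦ DC
    D ↦ BC

A->D, B->BA, C->DC, D->BC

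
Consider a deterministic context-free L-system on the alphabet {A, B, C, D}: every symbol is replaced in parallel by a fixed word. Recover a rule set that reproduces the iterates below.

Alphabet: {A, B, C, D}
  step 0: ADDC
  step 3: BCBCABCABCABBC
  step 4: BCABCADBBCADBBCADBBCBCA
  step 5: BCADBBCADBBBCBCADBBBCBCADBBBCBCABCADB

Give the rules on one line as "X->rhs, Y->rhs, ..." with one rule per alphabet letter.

  step 4 ⇒ step 5: BCABCADBBCADBBCADBBCBCA ⇒ BC·A·DB·BC·A·DB·B·BC·BC·A·DB·B·BC·BC·A·DB·B·BC·BC·A·BC·A·DB
    A ↦ DB
    B ↦ BC
    C ↦ A
    D ↦ B

A->DB, B->BC, C->A, D->B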